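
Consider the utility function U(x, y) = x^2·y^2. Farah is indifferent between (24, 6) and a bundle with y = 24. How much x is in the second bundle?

x = 6

U(24, 6) = 20736.
Set U(x, 24) = 20736 and solve.
With y = 24: 24^2 = 576, so x^2 = 20736/576 = 36; taking the square root, x = 6.
Check: U(6, 24) = 20736.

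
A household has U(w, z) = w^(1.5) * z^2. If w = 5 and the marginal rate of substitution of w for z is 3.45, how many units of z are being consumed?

z = 23

MU_w = 1.5·√w·z^2 and MU_z = 2·w^(1.5)·z.
MRS = MU_w/MU_z = (0.75)·z/w.
Substitute w = 5: MRS = z/(20/3). Setting z/(20/3) = 3.45 gives z = 3.45·(20/3) = 23.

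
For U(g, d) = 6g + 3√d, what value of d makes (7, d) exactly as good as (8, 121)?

d = 169

U(8, 121) = 81.
Set U(7, d) = 81 and solve.
With g = 7: 3√d = 81 − 6·7 = 39, so √d = 13 and d = 169.
Check: U(7, 169) = 81.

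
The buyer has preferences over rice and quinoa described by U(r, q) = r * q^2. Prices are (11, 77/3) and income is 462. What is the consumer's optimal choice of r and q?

MU_r = q^2 and MU_q = 2·r·q.
MRS = MU_r/MU_q = (1/2)·q/r.
Tangency: set MRS = p_r/p_q = 11/(77/3) = 3/7.
So (1/2)·q/r = 3/7, i.e. q = (6/7)·r.
Substitute into the budget 11·r + (77/3)·q = 462: 33·r = 462, so r* = 14.
Then q* = (6/7)·14 = 12.

r* = 14, q* = 12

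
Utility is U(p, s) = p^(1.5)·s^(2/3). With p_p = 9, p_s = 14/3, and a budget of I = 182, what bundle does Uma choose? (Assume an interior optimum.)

MU_p = 1.5·√p·s^(2/3) and MU_s = 2/3·p^(1.5)·s^(-1/3).
MRS = MU_p/MU_s = (2.25)·s/p.
Tangency: set MRS = p_p/p_s = 9/(14/3) = 27/14.
So (2.25)·s/p = 27/14, i.e. s = (6/7)·p.
Substitute into the budget 9·p + (14/3)·s = 182: 13·p = 182, so p* = 14.
Then s* = (6/7)·14 = 12.

p* = 14, s* = 12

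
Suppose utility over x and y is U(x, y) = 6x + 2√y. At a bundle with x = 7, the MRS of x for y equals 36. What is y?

MU_x = 6, MU_y = 2/(2√y).
MRS = 6 ÷ (2/(2√y)).
MRS depends only on y: 6·√y = 36 ⇒ √y = 36/6 = 6 ⇒ y = 36.

y = 36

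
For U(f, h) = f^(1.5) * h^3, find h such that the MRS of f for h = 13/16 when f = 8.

MU_f = 1.5·√f·h^3 and MU_h = 3·f^(1.5)·h^2.
MRS = MU_f/MU_h = (0.5)·h/f.
Substitute f = 8: MRS = h/16. Setting h/16 = 13/16 gives h = (13/16)·16 = 13.

h = 13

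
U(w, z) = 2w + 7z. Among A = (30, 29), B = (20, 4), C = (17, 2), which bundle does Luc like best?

Bundle A

Evaluate utility at each bundle:
U(A) = 263.
U(B) = 68.
U(C) = 48.
Highest utility is A, so A ≻ B ≻ C.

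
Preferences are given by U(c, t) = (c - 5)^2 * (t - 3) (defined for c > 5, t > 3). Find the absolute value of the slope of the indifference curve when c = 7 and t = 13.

MRS = 10

MU_c = 2·(c−5)·(t−3), MU_t = (c−5)^2.
MRS = (2/1)·(t−3)/(c−5).
At (7, 13): MRS = 10.
The indifference curve has slope −10 at this bundle.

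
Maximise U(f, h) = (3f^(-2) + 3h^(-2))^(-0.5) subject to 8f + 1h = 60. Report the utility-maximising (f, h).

For CES with ρ = -2, MRS = (h/f)^3.
Tangency: set MRS = p_f/p_h = 8/1 = 8.
So (h/f)^3 = 8; taking the cube root, h/f = 2, i.e. h = 2·f.
Substitute into the budget 8·f + 1·h = 60: 10·f = 60, so f* = 6 and h* = 2·6 = 12.

f* = 6, h* = 12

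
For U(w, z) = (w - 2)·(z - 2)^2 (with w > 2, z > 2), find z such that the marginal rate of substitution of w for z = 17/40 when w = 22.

MU_w = (z−2)^2, MU_z = 2·(w−2)·(z−2).
MRS = (1/2)·(z−2)/(w−2).
Substitute w = 22: MRS = (z − 2)/40. Setting this equal to 17/40 gives z − 2 = (17/40)·40 = 17, so z = 19.

z = 19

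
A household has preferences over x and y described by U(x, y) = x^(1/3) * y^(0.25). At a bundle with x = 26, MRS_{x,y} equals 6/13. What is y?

y = 9

MU_x = 1/3·x^(-2/3)·y^(0.25) and MU_y = 0.25·x^(1/3)·y^(-0.75).
MRS = MU_x/MU_y = (4/3)·y/x.
Substitute x = 26: MRS = y/19.5. Setting y/19.5 = 6/13 gives y = (6/13)·19.5 = 9.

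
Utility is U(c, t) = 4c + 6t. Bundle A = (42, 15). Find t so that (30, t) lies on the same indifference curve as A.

U(42, 15) = 258.
Set U(30, t) = 258 and solve.
4·30 + 6t = 258 ⇒ 6t = 138 ⇒ t = 23.
Check: U(30, 23) = 258.

t = 23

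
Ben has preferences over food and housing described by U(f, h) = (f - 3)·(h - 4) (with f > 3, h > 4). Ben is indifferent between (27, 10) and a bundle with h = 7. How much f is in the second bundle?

f = 51

U(27, 10) = 144.
Set U(f, 7) = 144 and solve.
With h = 7: (7 − 4) = 3, so (f − 3) = 144/3 = 48.
So f = 3 + 48 = 51.
Check: U(51, 7) = 144.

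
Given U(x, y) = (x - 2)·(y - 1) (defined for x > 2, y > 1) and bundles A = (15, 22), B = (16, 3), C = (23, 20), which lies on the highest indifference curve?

Bundle C

Evaluate utility at each bundle:
U(A) = 273.
U(B) = 28.
U(C) = 399.
Highest utility is C, so C ≻ A ≻ B.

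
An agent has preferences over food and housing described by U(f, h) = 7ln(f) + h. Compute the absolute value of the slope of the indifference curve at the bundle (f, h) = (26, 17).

MRS = 7/26

MU_f = 7/f, MU_h = 1.
MRS = 7/f ÷ 1.
At (26, 17): MRS = 7/26.
That is, one extra unit of f is worth 7/26 units of h at the margin.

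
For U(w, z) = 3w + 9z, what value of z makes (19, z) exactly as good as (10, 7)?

U(10, 7) = 93.
Set U(19, z) = 93 and solve.
3·19 + 9z = 93 ⇒ 9z = 36 ⇒ z = 4.
Check: U(19, 4) = 93.

z = 4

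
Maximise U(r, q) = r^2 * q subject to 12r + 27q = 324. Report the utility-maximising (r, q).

r* = 18, q* = 4

MU_r = 2·r·q and MU_q = r^2.
MRS = MU_r/MU_q = (2/1)·q/r.
Tangency: set MRS = p_r/p_q = 12/27 = 4/9.
So (2/1)·q/r = 4/9, i.e. q = (2/9)·r.
Substitute into the budget 12·r + 27·q = 324: 18·r = 324, so r* = 18.
Then q* = (2/9)·18 = 4.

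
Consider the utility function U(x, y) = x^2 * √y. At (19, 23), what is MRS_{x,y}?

MRS = 92/19

MU_x = 2·x·√y and MU_y = 0.5·x^2·y^(-0.5).
MRS = MU_x/MU_y = (4)·y/x.
At (19, 23): MRS = 92/19.
So at (19, 23) the consumer would give up 92/19 units of y for one more unit of x.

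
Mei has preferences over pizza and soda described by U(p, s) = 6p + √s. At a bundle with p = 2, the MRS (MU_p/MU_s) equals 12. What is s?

s = 1

MU_p = 6, MU_s = 1/(2√s).
MRS = 6 ÷ (1/(2√s)).
MRS depends only on s: 12·√s = 12 ⇒ √s = 12/12 = 1 ⇒ s = 1.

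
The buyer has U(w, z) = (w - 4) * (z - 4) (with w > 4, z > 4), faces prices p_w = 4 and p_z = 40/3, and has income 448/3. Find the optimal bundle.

w* = 14, z* = 7

MU_w = (z−4), MU_z = (w−4).
MRS = (z−4)/(w−4).
Tangency: set MRS = p_w/p_z = 4/(40/3) = 0.3.
So (z − 4)/(w − 4) = 0.3, i.e. (z − 4) = 0.3·(w − 4).
Rewrite the budget in excess-of-subsistence terms: 4·(w − 4) + (40/3)·(z − 4) = 448/3 − 4·4 − (40/3)·4 = 80.
Substituting, 8·(w − 4) = 80, so w − 4 = 10 and w* = 14.
Then z − 4 = 0.3·10 = 3, so z* = 7.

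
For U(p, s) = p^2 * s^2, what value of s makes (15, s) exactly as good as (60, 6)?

s = 24

U(60, 6) = 129600.
Set U(15, s) = 129600 and solve.
With p = 15: 15^2 = 225, so s^2 = 129600/225 = 576; taking the square root, s = 24.
Check: U(15, 24) = 129600.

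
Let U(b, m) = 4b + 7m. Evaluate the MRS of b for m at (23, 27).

MRS = 4/7

MU_b = 4, MU_m = 7, so MRS = 4/7 at every bundle.
At (23, 27): MRS = 4/7.
The indifference curve has slope −4/7 at this bundle.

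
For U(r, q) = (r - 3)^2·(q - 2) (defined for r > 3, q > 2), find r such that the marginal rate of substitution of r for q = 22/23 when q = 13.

r = 26

MU_r = 2·(r−3)·(q−2), MU_q = (r−3)^2.
MRS = (2/1)·(q−2)/(r−3).
Substitute q = 13: MRS = 22/(r − 3). Setting this equal to 22/23 gives r − 3 = 22/(22/23) = 23, so r = 26.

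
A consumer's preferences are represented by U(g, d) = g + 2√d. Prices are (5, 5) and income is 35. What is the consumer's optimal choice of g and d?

MU_g = 1, MU_d = 2/(2√d).
MRS = 1 ÷ (2/(2√d)).
Tangency: set MRS = p_g/p_d = 5/5 = 1.
MRS depends only on d: √d = 1 ⇒ √d = 1 ⇒ d* = 1.
From the budget, 5·g = 35 − 5·1 = 30, so g* = 6.

g* = 6, d* = 1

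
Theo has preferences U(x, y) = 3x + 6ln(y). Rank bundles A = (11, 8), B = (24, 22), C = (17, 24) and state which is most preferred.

Evaluate utility at each bundle:
U(A) = 45.477.
U(B) = 90.546.
U(C) = 70.068.
Highest utility is B, so B ≻ C ≻ A.

Bundle B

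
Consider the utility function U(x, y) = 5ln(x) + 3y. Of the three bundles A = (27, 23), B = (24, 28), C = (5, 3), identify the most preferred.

Bundle B

Evaluate utility at each bundle:
U(A) = 85.479.
U(B) = 99.890.
U(C) = 17.047.
Highest utility is B, so B ≻ A ≻ C.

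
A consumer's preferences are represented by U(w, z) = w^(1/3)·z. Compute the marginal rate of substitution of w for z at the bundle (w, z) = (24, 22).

MU_w = 1/3·w^(-2/3)·z and MU_z = w^(1/3).
MRS = MU_w/MU_z = (1/3)·z/w.
At (24, 22): MRS = 11/36.
So at (24, 22) the consumer would give up 11/36 units of z for one more unit of w.

MRS = 11/36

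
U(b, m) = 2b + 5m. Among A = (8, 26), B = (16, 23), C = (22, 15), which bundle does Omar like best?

Evaluate utility at each bundle:
U(A) = 146.
U(B) = 147.
U(C) = 119.
Highest utility is B, so B ≻ A ≻ C.

Bundle B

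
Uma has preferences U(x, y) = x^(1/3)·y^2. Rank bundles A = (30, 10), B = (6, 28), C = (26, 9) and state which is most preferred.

Bundle B

Evaluate utility at each bundle:
U(A) = 310.723.
U(B) = 1424.623.
U(C) = 239.962.
Highest utility is B, so B ≻ A ≻ C.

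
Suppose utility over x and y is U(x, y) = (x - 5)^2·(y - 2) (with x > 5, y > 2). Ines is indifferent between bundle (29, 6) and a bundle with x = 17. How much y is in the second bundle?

y = 18

U(29, 6) = 2304.
Set U(17, y) = 2304 and solve.
With x = 17: (17 − 5)^2 = 144, so (y − 2) = 2304/144 = 16.
So y = 2 + 16 = 18.
Check: U(17, 18) = 2304.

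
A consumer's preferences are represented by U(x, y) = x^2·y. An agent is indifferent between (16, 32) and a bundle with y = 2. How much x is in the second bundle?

U(16, 32) = 8192.
Set U(x, 2) = 8192 and solve.
With y = 2: x^2 = 8192/2 = 4096; taking the square root, x = 64.
Check: U(64, 2) = 8192.

x = 64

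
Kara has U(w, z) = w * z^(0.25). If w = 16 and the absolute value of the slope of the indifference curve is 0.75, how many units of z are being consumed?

z = 3

MU_w = z^(0.25) and MU_z = 0.25·w·z^(-0.75).
MRS = MU_w/MU_z = (4)·z/w.
Substitute w = 16: MRS = z/4. Setting z/4 = 0.75 gives z = 0.75·4 = 3.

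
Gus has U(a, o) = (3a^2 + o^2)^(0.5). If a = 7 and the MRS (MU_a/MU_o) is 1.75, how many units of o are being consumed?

o = 12

For CES with ρ = 2, MRS = (3/1)·(o/a)^(-1).
Setting (3/1)·(o/7)^(-1) = 1.75 gives (o/7)^(-1) = 7/12, so o/7 = 12/7 and o = 12.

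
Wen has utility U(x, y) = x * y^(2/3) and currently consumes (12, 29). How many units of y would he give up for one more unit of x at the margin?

MU_x = y^(2/3) and MU_y = 2/3·x·y^(-1/3).
MRS = MU_x/MU_y = (1.5)·y/x.
At (12, 29): MRS = 3.625.
That is, one extra unit of x is worth 3.625 units of y at the margin.

MRS = 3.625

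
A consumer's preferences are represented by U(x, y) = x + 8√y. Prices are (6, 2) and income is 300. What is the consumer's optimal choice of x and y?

x* = 2, y* = 144

MU_x = 1, MU_y = 8/(2√y).
MRS = 1 ÷ (8/(2√y)).
Tangency: set MRS = p_x/p_y = 6/2 = 3.
MRS depends only on y: 0.25·√y = 3 ⇒ √y = 3/0.25 = 12 ⇒ y* = 144.
From the budget, 6·x = 300 − 2·144 = 12, so x* = 2.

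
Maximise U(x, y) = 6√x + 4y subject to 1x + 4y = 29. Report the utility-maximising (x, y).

MU_x = 6/(2√x), MU_y = 4.
MRS = 6/(2√x) ÷ 4.
Tangency: set MRS = p_x/p_y = 1/4 = 0.25.
MRS depends only on x: 0.75/√x = 0.25 ⇒ √x = 0.75/0.25 = 3 ⇒ x* = 9.
From the budget, 4·y = 29 − 1·9 = 20, so y* = 5.

x* = 9, y* = 5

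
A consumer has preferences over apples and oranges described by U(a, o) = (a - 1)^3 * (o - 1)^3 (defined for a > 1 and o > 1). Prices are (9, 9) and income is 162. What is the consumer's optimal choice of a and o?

MU_a = 3·(a−1)^2·(o−1)^3, MU_o = 3·(a−1)^3·(o−1)^2.
MRS = (o−1)/(a−1).
Tangency: set MRS = p_a/p_o = 9/9 = 1.
So (o − 1)/(a − 1) = 1, i.e. (o − 1) = (a − 1).
Rewrite the budget in excess-of-subsistence terms: 9·(a − 1) + 9·(o − 1) = 162 − 9·1 − 9·1 = 144.
Substituting, 18·(a − 1) = 144, so a − 1 = 8 and a* = 9.
Then o − 1 = 8, so o* = 9.

a* = 9, o* = 9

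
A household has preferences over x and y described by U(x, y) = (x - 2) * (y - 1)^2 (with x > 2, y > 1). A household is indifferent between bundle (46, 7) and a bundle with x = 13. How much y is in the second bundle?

U(46, 7) = 1584.
Set U(13, y) = 1584 and solve.
With x = 13: (13 − 2) = 11, so (y − 1)^2 = 1584/11 = 144.
Taking the square root (with y > 1): y − 1 = 12, so y = 13.
Check: U(13, 13) = 1584.

y = 13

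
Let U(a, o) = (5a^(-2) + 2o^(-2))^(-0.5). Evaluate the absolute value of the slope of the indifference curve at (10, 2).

MRS = 1/50

For CES with ρ = -2, MRS = (5/2)·(o/a)^3.
At (10, 2): MRS = 1/50.
That is, one extra unit of a is worth 1/50 units of o at the margin.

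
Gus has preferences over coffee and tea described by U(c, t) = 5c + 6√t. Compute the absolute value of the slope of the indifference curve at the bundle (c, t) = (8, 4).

MU_c = 5, MU_t = 6/(2√t).
MRS = 5 ÷ (6/(2√t)).
At (8, 4): MRS = 10/3.
So at (8, 4) the consumer would give up 10/3 units of t for one more unit of c.

MRS = 10/3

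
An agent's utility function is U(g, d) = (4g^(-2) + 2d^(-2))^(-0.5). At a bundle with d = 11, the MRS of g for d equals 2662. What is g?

g = 1

For CES with ρ = -2, MRS = (4/2)·(d/g)^3.
Setting (4/2)·(11/g)^3 = 2662 gives (11/g)^3 = 1331, so 11/g = 11 and g = 1.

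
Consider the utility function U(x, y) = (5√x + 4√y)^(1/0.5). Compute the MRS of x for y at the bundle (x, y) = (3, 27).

For CES with ρ = 0.5, MRS = (5/4)·√(y/x).
At (3, 27): MRS = 3.75.
So at (3, 27) the consumer would give up 3.75 units of y for one more unit of x.

MRS = 3.75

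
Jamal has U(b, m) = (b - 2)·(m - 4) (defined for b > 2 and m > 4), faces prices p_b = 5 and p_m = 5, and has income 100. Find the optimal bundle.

b* = 9, m* = 11

MU_b = (m−4), MU_m = (b−2).
MRS = (m−4)/(b−2).
Tangency: set MRS = p_b/p_m = 5/5 = 1.
So (m − 4)/(b − 2) = 1, i.e. (m − 4) = (b − 2).
Rewrite the budget in excess-of-subsistence terms: 5·(b − 2) + 5·(m − 4) = 100 − 5·2 − 5·4 = 70.
Substituting, 10·(b − 2) = 70, so b − 2 = 7 and b* = 9.
Then m − 4 = 7, so m* = 11.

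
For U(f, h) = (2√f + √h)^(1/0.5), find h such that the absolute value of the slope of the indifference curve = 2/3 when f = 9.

h = 1

For CES with ρ = 0.5, MRS = (2/1)·√(h/f).
Setting (2/1)·√(h/9) = 2/3 gives √(h/9) = 1/3, so h/9 = 1/9 and h = 1.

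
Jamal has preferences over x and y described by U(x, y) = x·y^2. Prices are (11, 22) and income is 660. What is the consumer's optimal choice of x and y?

MU_x = y^2 and MU_y = 2·x·y.
MRS = MU_x/MU_y = (1/2)·y/x.
Tangency: set MRS = p_x/p_y = 11/22 = 0.5.
So (1/2)·y/x = 0.5, i.e. y = x.
Substitute into the budget 11·x + 22·y = 660: 33·x = 660, so x* = 20.
Then y* = 20.

x* = 20, y* = 20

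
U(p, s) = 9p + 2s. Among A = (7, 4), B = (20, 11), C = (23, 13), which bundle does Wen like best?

Bundle C

Evaluate utility at each bundle:
U(A) = 71.
U(B) = 202.
U(C) = 233.
Highest utility is C, so C ≻ B ≻ A.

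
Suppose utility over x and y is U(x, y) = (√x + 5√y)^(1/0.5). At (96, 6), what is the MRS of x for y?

For CES with ρ = 0.5, MRS = (1/5)·√(y/x).
At (96, 6): MRS = 0.05.
So at (96, 6) the consumer would give up 0.05 units of y for one more unit of x.

MRS = 0.05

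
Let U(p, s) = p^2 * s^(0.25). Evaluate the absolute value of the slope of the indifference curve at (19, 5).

MRS = 40/19

MU_p = 2·p·s^(0.25) and MU_s = 0.25·p^2·s^(-0.75).
MRS = MU_p/MU_s = (8)·s/p.
At (19, 5): MRS = 40/19.
That is, one extra unit of p is worth 40/19 units of s at the margin.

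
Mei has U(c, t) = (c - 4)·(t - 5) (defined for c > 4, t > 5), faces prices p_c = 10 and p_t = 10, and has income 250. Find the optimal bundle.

MU_c = (t−5), MU_t = (c−4).
MRS = (t−5)/(c−4).
Tangency: set MRS = p_c/p_t = 10/10 = 1.
So (t − 5)/(c − 4) = 1, i.e. (t − 5) = (c − 4).
Rewrite the budget in excess-of-subsistence terms: 10·(c − 4) + 10·(t − 5) = 250 − 10·4 − 10·5 = 160.
Substituting, 20·(c − 4) = 160, so c − 4 = 8 and c* = 12.
Then t − 5 = 8, so t* = 13.

c* = 12, t* = 13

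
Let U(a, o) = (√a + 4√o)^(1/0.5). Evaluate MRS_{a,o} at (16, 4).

MRS = 0.125

For CES with ρ = 0.5, MRS = (1/4)·√(o/a).
At (16, 4): MRS = 0.125.
So at (16, 4) the consumer would give up 0.125 units of o for one more unit of a.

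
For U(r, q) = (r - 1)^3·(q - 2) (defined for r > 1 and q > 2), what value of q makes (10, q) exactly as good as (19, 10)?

U(19, 10) = 46656.
Set U(10, q) = 46656 and solve.
With r = 10: (10 − 1)^3 = 729, so (q − 2) = 46656/729 = 64.
So q = 2 + 64 = 66.
Check: U(10, 66) = 46656.

q = 66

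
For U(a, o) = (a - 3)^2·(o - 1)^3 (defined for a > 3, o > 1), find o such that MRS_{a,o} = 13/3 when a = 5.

MU_a = 2·(a−3)·(o−1)^3, MU_o = 3·(a−3)^2·(o−1)^2.
MRS = (2/3)·(o−1)/(a−3).
Substitute a = 5: MRS = (o − 1)/3. Setting this equal to 13/3 gives o − 1 = (13/3)·3 = 13, so o = 14.

o = 14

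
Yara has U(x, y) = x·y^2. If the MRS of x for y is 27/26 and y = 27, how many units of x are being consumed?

x = 13

MU_x = y^2 and MU_y = 2·x·y.
MRS = MU_x/MU_y = (1/2)·y/x.
Substitute y = 27: MRS = 13.5/x. Setting 13.5/x = 27/26 gives x = 13.5/(27/26) = 13.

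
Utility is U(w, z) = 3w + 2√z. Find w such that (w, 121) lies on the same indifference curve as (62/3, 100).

U(62/3, 100) = 82.
Set U(w, 121) = 82 and solve.
With z = 121: √121 = 11, so 3w = 82 − 2·11 = 60 and w = 20.
Check: U(20, 121) = 82.

w = 20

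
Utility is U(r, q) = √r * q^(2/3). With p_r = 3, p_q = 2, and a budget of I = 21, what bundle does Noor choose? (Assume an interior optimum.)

r* = 3, q* = 6

MU_r = 0.5·r^(-0.5)·q^(2/3) and MU_q = 2/3·√r·q^(-1/3).
MRS = MU_r/MU_q = (0.75)·q/r.
Tangency: set MRS = p_r/p_q = 3/2 = 1.5.
So (0.75)·q/r = 1.5, i.e. q = 2·r.
Substitute into the budget 3·r + 2·q = 21: 7·r = 21, so r* = 3.
Then q* = 2·3 = 6.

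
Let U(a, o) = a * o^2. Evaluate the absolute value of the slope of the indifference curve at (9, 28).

MU_a = o^2 and MU_o = 2·a·o.
MRS = MU_a/MU_o = (1/2)·o/a.
At (9, 28): MRS = 14/9.
That is, one extra unit of a is worth 14/9 units of o at the margin.

MRS = 14/9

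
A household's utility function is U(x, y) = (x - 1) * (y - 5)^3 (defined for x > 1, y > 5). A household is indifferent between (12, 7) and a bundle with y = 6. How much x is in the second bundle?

U(12, 7) = 88.
Set U(x, 6) = 88 and solve.
With y = 6: (6 − 5)^3 = 1, so (x − 1) = 88/1 = 88.
So x = 1 + 88 = 89.
Check: U(89, 6) = 88.

x = 89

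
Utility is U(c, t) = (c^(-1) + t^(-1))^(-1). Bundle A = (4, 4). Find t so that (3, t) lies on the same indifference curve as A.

t = 6

U depends on (c, t) only through S = c^(-1) + t^(-1), so equal utility means equal S. At (4, 4): S = 0.5.
With c = 3: 3^(-1) = 1/3, so t^(-1) = 0.5 − 1/3 = 1/6.
Hence t = 1/(1/6) = 6.
Check: U(3, 6) = 2.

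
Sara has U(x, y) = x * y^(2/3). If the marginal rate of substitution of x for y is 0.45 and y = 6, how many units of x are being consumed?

x = 20

MU_x = y^(2/3) and MU_y = 2/3·x·y^(-1/3).
MRS = MU_x/MU_y = (1.5)·y/x.
Substitute y = 6: MRS = 9/x. Setting 9/x = 0.45 gives x = 9/0.45 = 20.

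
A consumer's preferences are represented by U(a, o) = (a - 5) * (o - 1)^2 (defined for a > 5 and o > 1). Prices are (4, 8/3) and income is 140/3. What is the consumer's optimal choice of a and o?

a* = 7, o* = 7

MU_a = (o−1)^2, MU_o = 2·(a−5)·(o−1).
MRS = (1/2)·(o−1)/(a−5).
Tangency: set MRS = p_a/p_o = 4/(8/3) = 1.5.
So (1/2)·(o − 1)/(a − 5) = 1.5, i.e. (o − 1) = 3·(a − 5).
Rewrite the budget in excess-of-subsistence terms: 4·(a − 5) + (8/3)·(o − 1) = 140/3 − 4·5 − (8/3)·1 = 24.
Substituting, 12·(a − 5) = 24, so a − 5 = 2 and a* = 7.
Then o − 1 = 3·2 = 6, so o* = 7.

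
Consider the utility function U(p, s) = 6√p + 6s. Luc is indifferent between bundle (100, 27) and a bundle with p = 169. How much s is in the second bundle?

s = 24

U(100, 27) = 222.
Set U(169, s) = 222 and solve.
With p = 169: √169 = 13, so 6s = 222 − 6·13 = 144 and s = 24.
Check: U(169, 24) = 222.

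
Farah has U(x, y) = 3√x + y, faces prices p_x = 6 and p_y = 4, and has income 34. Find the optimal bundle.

x* = 1, y* = 7

MU_x = 3/(2√x), MU_y = 1.
MRS = 3/(2√x) ÷ 1.
Tangency: set MRS = p_x/p_y = 6/4 = 1.5.
MRS depends only on x: 1.5/√x = 1.5 ⇒ √x = 1.5/1.5 = 1 ⇒ x* = 1.
From the budget, 4·y = 34 − 6·1 = 28, so y* = 7.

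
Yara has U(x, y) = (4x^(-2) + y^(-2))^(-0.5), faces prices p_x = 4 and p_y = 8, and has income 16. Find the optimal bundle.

For CES with ρ = -2, MRS = (4/1)·(y/x)^3.
Tangency: set MRS = p_x/p_y = 4/8 = 0.5.
So (y/x)^3 = 0.125; taking the cube root, y/x = 0.5, i.e. y = 0.5·x.
Substitute into the budget 4·x + 8·y = 16: 8·x = 16, so x* = 2 and y* = 0.5·2 = 1.

x* = 2, y* = 1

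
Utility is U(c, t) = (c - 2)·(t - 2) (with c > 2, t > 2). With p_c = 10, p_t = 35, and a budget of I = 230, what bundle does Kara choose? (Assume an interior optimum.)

c* = 9, t* = 4

MU_c = (t−2), MU_t = (c−2).
MRS = (t−2)/(c−2).
Tangency: set MRS = p_c/p_t = 10/35 = 2/7.
So (t − 2)/(c − 2) = 2/7, i.e. (t − 2) = (2/7)·(c − 2).
Rewrite the budget in excess-of-subsistence terms: 10·(c − 2) + 35·(t − 2) = 230 − 10·2 − 35·2 = 140.
Substituting, 20·(c − 2) = 140, so c − 2 = 7 and c* = 9.
Then t − 2 = (2/7)·7 = 2, so t* = 4.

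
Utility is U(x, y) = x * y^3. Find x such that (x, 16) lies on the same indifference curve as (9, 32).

x = 72

U(9, 32) = 294912.
Set U(x, 16) = 294912 and solve.
With y = 16: 16^3 = 4096, so x = 294912/4096 = 72.
Check: U(72, 16) = 294912.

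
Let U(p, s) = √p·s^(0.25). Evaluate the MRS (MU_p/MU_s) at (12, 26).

MU_p = 0.5·p^(-0.5)·s^(0.25) and MU_s = 0.25·√p·s^(-0.75).
MRS = MU_p/MU_s = (2)·s/p.
At (12, 26): MRS = 13/3.
The indifference curve has slope −13/3 at this bundle.

MRS = 13/3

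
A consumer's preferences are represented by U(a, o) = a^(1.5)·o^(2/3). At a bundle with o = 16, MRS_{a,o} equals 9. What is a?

MU_a = 1.5·√a·o^(2/3) and MU_o = 2/3·a^(1.5)·o^(-1/3).
MRS = MU_a/MU_o = (2.25)·o/a.
Substitute o = 16: MRS = 36/a. Setting 36/a = 9 gives a = 36/9 = 4.

a = 4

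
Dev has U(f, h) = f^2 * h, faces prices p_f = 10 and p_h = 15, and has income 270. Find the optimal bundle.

f* = 18, h* = 6

MU_f = 2·f·h and MU_h = f^2.
MRS = MU_f/MU_h = (2/1)·h/f.
Tangency: set MRS = p_f/p_h = 10/15 = 2/3.
So (2/1)·h/f = 2/3, i.e. h = (1/3)·f.
Substitute into the budget 10·f + 15·h = 270: 15·f = 270, so f* = 18.
Then h* = (1/3)·18 = 6.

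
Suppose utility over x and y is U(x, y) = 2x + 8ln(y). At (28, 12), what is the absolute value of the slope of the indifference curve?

MRS = 3

MU_x = 2, MU_y = 8/y.
MRS = 2 ÷ (8/y).
At (28, 12): MRS = 3.
The indifference curve has slope −3 at this bundle.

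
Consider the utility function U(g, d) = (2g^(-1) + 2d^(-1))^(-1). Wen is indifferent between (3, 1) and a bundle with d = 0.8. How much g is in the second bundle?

U depends on (g, d) only through S = 2g^(-1) + 2d^(-1), so equal utility means equal S. At (3, 1): S = 8/3.
With d = 0.8: 2·0.8^(-1) = 2.5, so 2g^(-1) = 8/3 − 2.5 = 1/6, i.e. g^(-1) = 1/12.
Hence g = 1/(1/12) = 12.
Check: U(12, 0.8) = 0.375.

g = 12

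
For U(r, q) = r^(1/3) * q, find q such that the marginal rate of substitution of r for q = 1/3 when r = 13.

q = 13

MU_r = 1/3·r^(-2/3)·q and MU_q = r^(1/3).
MRS = MU_r/MU_q = (1/3)·q/r.
Substitute r = 13: MRS = q/39. Setting q/39 = 1/3 gives q = (1/3)·39 = 13.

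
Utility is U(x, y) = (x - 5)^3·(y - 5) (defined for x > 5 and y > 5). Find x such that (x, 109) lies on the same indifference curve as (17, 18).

x = 11

U(17, 18) = 22464.
Set U(x, 109) = 22464 and solve.
With y = 109: (109 − 5) = 104, so (x − 5)^3 = 22464/104 = 216.
Taking the cube root (with x > 5): x − 5 = 6, so x = 11.
Check: U(11, 109) = 22464.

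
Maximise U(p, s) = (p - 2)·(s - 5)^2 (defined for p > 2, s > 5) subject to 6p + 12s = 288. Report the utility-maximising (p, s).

p* = 14, s* = 17

MU_p = (s−5)^2, MU_s = 2·(p−2)·(s−5).
MRS = (1/2)·(s−5)/(p−2).
Tangency: set MRS = p_p/p_s = 6/12 = 0.5.
So (1/2)·(s − 5)/(p − 2) = 0.5, i.e. (s − 5) = (p − 2).
Rewrite the budget in excess-of-subsistence terms: 6·(p − 2) + 12·(s − 5) = 288 − 6·2 − 12·5 = 216.
Substituting, 18·(p − 2) = 216, so p − 2 = 12 and p* = 14.
Then s − 5 = 12, so s* = 17.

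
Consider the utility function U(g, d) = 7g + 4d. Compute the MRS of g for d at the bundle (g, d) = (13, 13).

MRS = 1.75

MU_g = 7, MU_d = 4, so MRS = 7/4 = 1.75 at every bundle.
At (13, 13): MRS = 1.75.
So at (13, 13) the consumer would give up 1.75 units of d for one more unit of g.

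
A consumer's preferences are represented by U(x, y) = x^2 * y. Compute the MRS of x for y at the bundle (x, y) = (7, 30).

MRS = 60/7

MU_x = 2·x·y and MU_y = x^2.
MRS = MU_x/MU_y = (2/1)·y/x.
At (7, 30): MRS = 60/7.
The indifference curve has slope −60/7 at this bundle.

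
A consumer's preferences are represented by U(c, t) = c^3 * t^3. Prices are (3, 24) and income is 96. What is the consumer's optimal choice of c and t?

c* = 16, t* = 2

MU_c = 3·c^2·t^3 and MU_t = 3·c^3·t^2.
MRS = MU_c/MU_t = t/c.
Tangency: set MRS = p_c/p_t = 3/24 = 0.125.
So t/c = 0.125, i.e. t = 0.125·c.
Substitute into the budget 3·c + 24·t = 96: 6·c = 96, so c* = 16.
Then t* = 0.125·16 = 2.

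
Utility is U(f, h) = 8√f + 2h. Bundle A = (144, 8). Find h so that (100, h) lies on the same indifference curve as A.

U(144, 8) = 112.
Set U(100, h) = 112 and solve.
With f = 100: √100 = 10, so 2h = 112 − 8·10 = 32 and h = 16.
Check: U(100, 16) = 112.

h = 16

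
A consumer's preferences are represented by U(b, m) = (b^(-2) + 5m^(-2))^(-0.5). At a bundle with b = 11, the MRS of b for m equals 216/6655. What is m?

For CES with ρ = -2, MRS = (1/5)·(m/b)^3.
Setting (1/5)·(m/11)^3 = 216/6655 gives (m/11)^3 = 216/1331, so m/11 = 6/11 and m = 6.

m = 6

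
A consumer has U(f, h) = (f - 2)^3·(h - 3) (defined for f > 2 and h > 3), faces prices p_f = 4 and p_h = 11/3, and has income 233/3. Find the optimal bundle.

MU_f = 3·(f−2)^2·(h−3), MU_h = (f−2)^3.
MRS = (3/1)·(h−3)/(f−2).
Tangency: set MRS = p_f/p_h = 4/(11/3) = 12/11.
So (3/1)·(h − 3)/(f − 2) = 12/11, i.e. (h − 3) = (4/11)·(f − 2).
Rewrite the budget in excess-of-subsistence terms: 4·(f − 2) + (11/3)·(h − 3) = 233/3 − 4·2 − (11/3)·3 = 176/3.
Substituting, (16/3)·(f − 2) = 176/3, so f − 2 = 11 and f* = 13.
Then h − 3 = (4/11)·11 = 4, so h* = 7.

f* = 13, h* = 7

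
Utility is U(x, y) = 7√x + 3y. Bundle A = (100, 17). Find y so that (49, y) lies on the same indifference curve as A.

U(100, 17) = 121.
Set U(49, y) = 121 and solve.
With x = 49: √49 = 7, so 3y = 121 − 7·7 = 72 and y = 24.
Check: U(49, 24) = 121.

y = 24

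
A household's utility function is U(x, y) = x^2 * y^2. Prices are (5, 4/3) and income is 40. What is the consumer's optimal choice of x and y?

MU_x = 2·x·y^2 and MU_y = 2·x^2·y.
MRS = MU_x/MU_y = y/x.
Tangency: set MRS = p_x/p_y = 5/(4/3) = 3.75.
So y/x = 3.75, i.e. y = 3.75·x.
Substitute into the budget 5·x + (4/3)·y = 40: 10·x = 40, so x* = 4.
Then y* = 3.75·4 = 15.

x* = 4, y* = 15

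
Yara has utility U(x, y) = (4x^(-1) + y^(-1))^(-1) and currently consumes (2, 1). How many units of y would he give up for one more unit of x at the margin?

MRS = 1

For CES with ρ = -1, MRS = (4/1)·(y/x)^2.
At (2, 1): MRS = 1.
So at (2, 1) the consumer would give up 1 units of y for one more unit of x.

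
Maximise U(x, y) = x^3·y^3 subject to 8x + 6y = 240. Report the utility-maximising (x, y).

x* = 15, y* = 20

MU_x = 3·x^2·y^3 and MU_y = 3·x^3·y^2.
MRS = MU_x/MU_y = y/x.
Tangency: set MRS = p_x/p_y = 8/6 = 4/3.
So y/x = 4/3, i.e. y = (4/3)·x.
Substitute into the budget 8·x + 6·y = 240: 16·x = 240, so x* = 15.
Then y* = (4/3)·15 = 20.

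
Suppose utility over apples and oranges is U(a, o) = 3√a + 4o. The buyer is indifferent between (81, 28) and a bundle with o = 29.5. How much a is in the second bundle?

a = 49

U(81, 28) = 139.
Set U(a, 29.5) = 139 and solve.
With o = 29.5: 3√a = 139 − 4·29.5 = 21, so √a = 7 and a = 49.
Check: U(49, 29.5) = 139.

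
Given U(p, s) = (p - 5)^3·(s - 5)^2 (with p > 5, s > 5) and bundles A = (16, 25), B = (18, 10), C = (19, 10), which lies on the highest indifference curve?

Bundle A

Evaluate utility at each bundle:
U(A) = 532400.
U(B) = 54925.
U(C) = 68600.
Highest utility is A, so A ≻ C ≻ B.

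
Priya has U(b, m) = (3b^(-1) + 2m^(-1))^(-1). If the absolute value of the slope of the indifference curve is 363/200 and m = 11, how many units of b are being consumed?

b = 10

For CES with ρ = -1, MRS = (3/2)·(m/b)^2.
Setting (3/2)·(11/b)^2 = 363/200 gives (11/b)^2 = 121/100, so 11/b = 1.1 and b = 10.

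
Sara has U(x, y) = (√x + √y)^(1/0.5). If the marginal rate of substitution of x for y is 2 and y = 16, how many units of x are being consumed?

For CES with ρ = 0.5, MRS = √(y/x).
Setting √(16/x) = 2 gives 16/x = 4 and x = 4.

x = 4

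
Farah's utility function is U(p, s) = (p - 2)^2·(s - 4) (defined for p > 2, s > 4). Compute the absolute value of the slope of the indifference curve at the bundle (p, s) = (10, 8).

MRS = 1

MU_p = 2·(p−2)·(s−4), MU_s = (p−2)^2.
MRS = (2/1)·(s−4)/(p−2).
At (10, 8): MRS = 1.
That is, one extra unit of p is worth 1 units of s at the margin.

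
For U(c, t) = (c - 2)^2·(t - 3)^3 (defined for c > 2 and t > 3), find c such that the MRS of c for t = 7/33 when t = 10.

MU_c = 2·(c−2)·(t−3)^3, MU_t = 3·(c−2)^2·(t−3)^2.
MRS = (2/3)·(t−3)/(c−2).
Substitute t = 10: MRS = (14/3)/(c − 2). Setting this equal to 7/33 gives c − 2 = (14/3)/(7/33) = 22, so c = 24.

c = 24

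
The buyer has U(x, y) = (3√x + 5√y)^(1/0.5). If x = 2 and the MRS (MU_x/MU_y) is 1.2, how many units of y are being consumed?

For CES with ρ = 0.5, MRS = (3/5)·√(y/x).
Setting (3/5)·√(y/2) = 1.2 gives √(y/2) = 2, so y/2 = 4 and y = 8.

y = 8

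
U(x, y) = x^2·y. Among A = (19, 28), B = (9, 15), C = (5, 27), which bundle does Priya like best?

Bundle A

Evaluate utility at each bundle:
U(A) = 10108.
U(B) = 1215.
U(C) = 675.
Highest utility is A, so A ≻ B ≻ C.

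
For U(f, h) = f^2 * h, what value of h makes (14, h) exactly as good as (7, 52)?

h = 13

U(7, 52) = 2548.
Set U(14, h) = 2548 and solve.
With f = 14: 14^2 = 196, so h = 2548/196 = 13.
Check: U(14, 13) = 2548.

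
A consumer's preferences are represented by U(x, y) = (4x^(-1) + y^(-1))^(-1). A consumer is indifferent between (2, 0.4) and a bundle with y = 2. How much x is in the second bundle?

x = 1

U depends on (x, y) only through S = 4x^(-1) + y^(-1), so equal utility means equal S. At (2, 0.4): S = 4.5.
With y = 2: 2^(-1) = 0.5, so 4x^(-1) = 4.5 − 0.5 = 4, i.e. x^(-1) = 1.
Hence x = 1/1 = 1.
Check: U(1, 2) = 0.2222.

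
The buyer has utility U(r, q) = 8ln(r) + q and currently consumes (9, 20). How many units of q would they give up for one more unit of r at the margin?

MU_r = 8/r, MU_q = 1.
MRS = 8/r ÷ 1.
At (9, 20): MRS = 8/9.
That is, one extra unit of r is worth 8/9 units of q at the margin.

MRS = 8/9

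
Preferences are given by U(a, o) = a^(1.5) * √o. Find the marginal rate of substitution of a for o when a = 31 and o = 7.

MU_a = 1.5·√a·√o and MU_o = 0.5·a^(1.5)·o^(-0.5).
MRS = MU_a/MU_o = (3)·o/a.
At (31, 7): MRS = 21/31.
That is, one extra unit of a is worth 21/31 units of o at the margin.

MRS = 21/31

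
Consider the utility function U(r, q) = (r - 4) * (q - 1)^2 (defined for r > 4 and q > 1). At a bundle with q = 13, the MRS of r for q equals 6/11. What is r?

r = 15

MU_r = (q−1)^2, MU_q = 2·(r−4)·(q−1).
MRS = (1/2)·(q−1)/(r−4).
Substitute q = 13: MRS = 6/(r − 4). Setting this equal to 6/11 gives r − 4 = 6/(6/11) = 11, so r = 15.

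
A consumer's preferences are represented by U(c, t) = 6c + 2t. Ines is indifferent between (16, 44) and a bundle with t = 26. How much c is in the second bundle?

c = 22

U(16, 44) = 184.
Set U(c, 26) = 184 and solve.
6c + 2·26 = 184 ⇒ 6c = 132 ⇒ c = 22.
Check: U(22, 26) = 184.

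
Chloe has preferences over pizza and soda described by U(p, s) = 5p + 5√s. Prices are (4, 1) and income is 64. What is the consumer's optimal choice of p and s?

p* = 15, s* = 4

MU_p = 5, MU_s = 5/(2√s).
MRS = 5 ÷ (5/(2√s)).
Tangency: set MRS = p_p/p_s = 4/1 = 4.
MRS depends only on s: 2·√s = 4 ⇒ √s = 4/2 = 2 ⇒ s* = 4.
From the budget, 4·p = 64 − 1·4 = 60, so p* = 15.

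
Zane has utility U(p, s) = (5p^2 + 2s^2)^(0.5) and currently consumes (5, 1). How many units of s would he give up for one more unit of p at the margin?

MRS = 12.5

For CES with ρ = 2, MRS = (5/2)·(s/p)^(-1).
At (5, 1): MRS = 12.5.
The indifference curve has slope −12.5 at this bundle.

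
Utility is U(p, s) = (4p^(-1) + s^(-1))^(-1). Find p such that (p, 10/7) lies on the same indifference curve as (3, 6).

U depends on (p, s) only through S = 4p^(-1) + s^(-1), so equal utility means equal S. At (3, 6): S = 1.5.
With s = 10/7: (10/7)^(-1) = 0.7, so 4p^(-1) = 1.5 − 0.7 = 0.8, i.e. p^(-1) = 0.2.
Hence p = 1/0.2 = 5.
Check: U(5, 10/7) = 0.6667.

p = 5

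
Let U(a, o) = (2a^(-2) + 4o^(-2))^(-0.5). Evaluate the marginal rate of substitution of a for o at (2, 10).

For CES with ρ = -2, MRS = (2/4)·(o/a)^3.
At (2, 10): MRS = 62.5.
That is, one extra unit of a is worth 62.5 units of o at the margin.

MRS = 62.5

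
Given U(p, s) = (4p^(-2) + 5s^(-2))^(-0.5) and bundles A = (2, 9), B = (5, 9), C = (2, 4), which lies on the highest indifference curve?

Evaluate utility at each bundle:
U(A) = 0.970.
U(B) = 2.124.
U(C) = 0.873.
Highest utility is B, so B ≻ A ≻ C.

Bundle B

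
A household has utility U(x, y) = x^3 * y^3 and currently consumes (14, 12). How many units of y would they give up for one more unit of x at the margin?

MU_x = 3·x^2·y^3 and MU_y = 3·x^3·y^2.
MRS = MU_x/MU_y = y/x.
At (14, 12): MRS = 6/7.
That is, one extra unit of x is worth 6/7 units of y at the margin.

MRS = 6/7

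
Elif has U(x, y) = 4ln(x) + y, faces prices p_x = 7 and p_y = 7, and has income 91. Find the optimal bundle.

MU_x = 4/x, MU_y = 1.
MRS = 4/x ÷ 1.
Tangency: set MRS = p_x/p_y = 7/7 = 1.
MRS depends only on x: 4/x = 1 ⇒ x* = 4/1 = 4.
From the budget, 7·y = 91 − 7·4 = 63, so y* = 9.

x* = 4, y* = 9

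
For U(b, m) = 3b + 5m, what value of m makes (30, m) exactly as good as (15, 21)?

U(15, 21) = 150.
Set U(30, m) = 150 and solve.
3·30 + 5m = 150 ⇒ 5m = 60 ⇒ m = 12.
Check: U(30, 12) = 150.

m = 12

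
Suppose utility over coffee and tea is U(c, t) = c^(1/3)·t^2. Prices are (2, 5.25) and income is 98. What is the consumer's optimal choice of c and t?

c* = 7, t* = 16

MU_c = 1/3·c^(-2/3)·t^2 and MU_t = 2·c^(1/3)·t.
MRS = MU_c/MU_t = (1/6)·t/c.
Tangency: set MRS = p_c/p_t = 2/5.25 = 8/21.
So (1/6)·t/c = 8/21, i.e. t = (16/7)·c.
Substitute into the budget 2·c + 5.25·t = 98: 14·c = 98, so c* = 7.
Then t* = (16/7)·7 = 16.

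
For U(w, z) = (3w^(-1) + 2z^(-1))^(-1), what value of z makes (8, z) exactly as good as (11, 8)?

U depends on (w, z) only through S = 3w^(-1) + 2z^(-1), so equal utility means equal S. At (11, 8): S = 23/44.
With w = 8: 3·8^(-1) = 0.375, so 2z^(-1) = 23/44 − 0.375 = 13/88, i.e. z^(-1) = 13/176.
Hence z = 1/(13/176) = 176/13.
Check: U(8, 176/13) = 1.913.

z = 176/13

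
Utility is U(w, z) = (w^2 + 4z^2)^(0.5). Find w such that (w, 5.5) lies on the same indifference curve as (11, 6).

U depends on (w, z) only through S = w^2 + 4z^2, so equal utility means equal S. At (11, 6): S = 265.
With z = 5.5: 4·5.5^2 = 121, so w^2 = 265 − 121 = 144.
Hence w = √144 = 12.
Check: U(12, 5.5) = 16.2788.

w = 12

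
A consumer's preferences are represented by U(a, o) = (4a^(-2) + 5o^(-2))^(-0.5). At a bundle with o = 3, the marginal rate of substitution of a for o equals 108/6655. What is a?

For CES with ρ = -2, MRS = (4/5)·(o/a)^3.
Setting (4/5)·(3/a)^3 = 108/6655 gives (3/a)^3 = 27/1331, so 3/a = 3/11 and a = 11.

a = 11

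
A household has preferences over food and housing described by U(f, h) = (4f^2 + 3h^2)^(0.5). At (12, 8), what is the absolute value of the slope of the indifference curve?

MRS = 2

For CES with ρ = 2, MRS = (4/3)·(h/f)^(-1).
At (12, 8): MRS = 2.
The indifference curve has slope −2 at this bundle.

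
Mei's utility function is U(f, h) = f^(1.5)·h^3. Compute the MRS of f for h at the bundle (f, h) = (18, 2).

MRS = 1/18

MU_f = 1.5·√f·h^3 and MU_h = 3·f^(1.5)·h^2.
MRS = MU_f/MU_h = (0.5)·h/f.
At (18, 2): MRS = 1/18.
So at (18, 2) the consumer would give up 1/18 units of h for one more unit of f.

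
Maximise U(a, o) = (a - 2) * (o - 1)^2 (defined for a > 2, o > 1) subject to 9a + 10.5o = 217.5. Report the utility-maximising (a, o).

a* = 9, o* = 13

MU_a = (o−1)^2, MU_o = 2·(a−2)·(o−1).
MRS = (1/2)·(o−1)/(a−2).
Tangency: set MRS = p_a/p_o = 9/10.5 = 6/7.
So (1/2)·(o − 1)/(a − 2) = 6/7, i.e. (o − 1) = (12/7)·(a − 2).
Rewrite the budget in excess-of-subsistence terms: 9·(a − 2) + 10.5·(o − 1) = 217.5 − 9·2 − 10.5·1 = 189.
Substituting, 27·(a − 2) = 189, so a − 2 = 7 and a* = 9.
Then o − 1 = (12/7)·7 = 12, so o* = 13.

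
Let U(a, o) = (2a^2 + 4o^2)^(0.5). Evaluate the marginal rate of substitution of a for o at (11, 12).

MRS = 11/24

For CES with ρ = 2, MRS = (2/4)·(o/a)^(-1).
At (11, 12): MRS = 11/24.
So at (11, 12) the consumer would give up 11/24 units of o for one more unit of a.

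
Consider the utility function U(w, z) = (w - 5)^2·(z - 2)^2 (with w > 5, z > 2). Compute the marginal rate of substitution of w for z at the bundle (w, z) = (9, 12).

MRS = 2.5

MU_w = 2·(w−5)·(z−2)^2, MU_z = 2·(w−5)^2·(z−2).
MRS = (z−2)/(w−5).
At (9, 12): MRS = 2.5.
The indifference curve has slope −2.5 at this bundle.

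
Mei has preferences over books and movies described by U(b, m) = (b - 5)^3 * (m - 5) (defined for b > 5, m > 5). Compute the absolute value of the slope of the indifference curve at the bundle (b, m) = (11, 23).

MRS = 9

MU_b = 3·(b−5)^2·(m−5), MU_m = (b−5)^3.
MRS = (3/1)·(m−5)/(b−5).
At (11, 23): MRS = 9.
The indifference curve has slope −9 at this bundle.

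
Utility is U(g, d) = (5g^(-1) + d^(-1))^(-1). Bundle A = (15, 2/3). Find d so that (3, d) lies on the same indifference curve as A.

d = 6

U depends on (g, d) only through S = 5g^(-1) + d^(-1), so equal utility means equal S. At (15, 2/3): S = 11/6.
With g = 3: 5·3^(-1) = 5/3, so d^(-1) = 11/6 − 5/3 = 1/6.
Hence d = 1/(1/6) = 6.
Check: U(3, 6) = 0.5455.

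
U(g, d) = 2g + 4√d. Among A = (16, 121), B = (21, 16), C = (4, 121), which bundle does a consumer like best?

Bundle A

Evaluate utility at each bundle:
U(A) = 76.000.
U(B) = 58.000.
U(C) = 52.000.
Highest utility is A, so A ≻ B ≻ C.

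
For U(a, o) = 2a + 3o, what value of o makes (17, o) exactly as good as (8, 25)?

o = 19

U(8, 25) = 91.
Set U(17, o) = 91 and solve.
2·17 + 3o = 91 ⇒ 3o = 57 ⇒ o = 19.
Check: U(17, 19) = 91.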